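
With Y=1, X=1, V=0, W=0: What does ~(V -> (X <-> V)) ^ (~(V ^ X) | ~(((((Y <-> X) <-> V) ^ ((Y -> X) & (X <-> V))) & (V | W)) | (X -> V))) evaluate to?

1

X <-> V = 1 <-> 0 = 0
V -> (X <-> V) = 0 -> 0 = 1
~(V -> (X <-> V)) = ~1 = 0
V ^ X = 0 ^ 1 = 1
~(V ^ X) = ~1 = 0
Y <-> X = 1 <-> 1 = 1
(Y <-> X) <-> V = 1 <-> 0 = 0
Y -> X = 1 -> 1 = 1
X <-> V = 1 <-> 0 = 0
(Y -> X) & (X <-> V) = 1 & 0 = 0
((Y <-> X) <-> V) ^ ((Y -> X) & (X <-> V)) = 0 ^ 0 = 0
V | W = 0 | 0 = 0
(((Y <-> X) <-> V) ^ ((Y -> X) & (X <-> V))) & (V | W) = 0 & 0 = 0
X -> V = 1 -> 0 = 0
((((Y <-> X) <-> V) ^ ((Y -> X) & (X <-> V))) & (V | W)) | (X -> V) = 0 | 0 = 0
~(((((Y <-> X) <-> V) ^ ((Y -> X) & (X <-> V))) & (V | W)) | (X -> V)) = ~0 = 1
~(V ^ X) | ~(((((Y <-> X) <-> V) ^ ((Y -> X) & (X <-> V))) & (V | W)) | (X -> V)) = 0 | 1 = 1
~(V -> (X <-> V)) ^ (~(V ^ X) | ~(((((Y <-> X) <-> V) ^ ((Y -> X) & (X <-> V))) & (V | W)) | (X -> V))) = 0 ^ 1 = 1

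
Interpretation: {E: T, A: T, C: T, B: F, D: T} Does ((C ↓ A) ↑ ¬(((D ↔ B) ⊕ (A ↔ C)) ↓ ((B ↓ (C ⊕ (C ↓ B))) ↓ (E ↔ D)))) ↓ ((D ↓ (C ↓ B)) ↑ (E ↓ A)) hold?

Substituting E=T, A=T, C=T, B=F, D=T:
C ↓ A = T ↓ T = F
D ↔ B = T ↔ F = F
A ↔ C = T ↔ T = T
(D ↔ B) ⊕ (A ↔ C) = F ⊕ T = T
C ↓ B = T ↓ F = F
C ⊕ (C ↓ B) = T ⊕ F = T
B ↓ (C ⊕ (C ↓ B)) = F ↓ T = F
E ↔ D = T ↔ T = T
(B ↓ (C ⊕ (C ↓ B))) ↓ (E ↔ D) = F ↓ T = F
((D ↔ B) ⊕ (A ↔ C)) ↓ ((B ↓ (C ⊕ (C ↓ B))) ↓ (E ↔ D)) = T ↓ F = F
¬(((D ↔ B) ⊕ (A ↔ C)) ↓ ((B ↓ (C ⊕ (C ↓ B))) ↓ (E ↔ D))) = ¬F = T
(C ↓ A) ↑ ¬(((D ↔ B) ⊕ (A ↔ C)) ↓ ((B ↓ (C ⊕ (C ↓ B))) ↓ (E ↔ D))) = F ↑ T = T
C ↓ B = T ↓ F = F
D ↓ (C ↓ B) = T ↓ F = F
E ↓ A = T ↓ T = F
(D ↓ (C ↓ B)) ↑ (E ↓ A) = F ↑ F = T
((C ↓ A) ↑ ¬(((D ↔ B) ⊕ (A ↔ C)) ↓ ((B ↓ (C ⊕ (C ↓ B))) ↓ (E ↔ D)))) ↓ ((D ↓ (C ↓ B)) ↑ (E ↓ A)) = T ↓ T = F

F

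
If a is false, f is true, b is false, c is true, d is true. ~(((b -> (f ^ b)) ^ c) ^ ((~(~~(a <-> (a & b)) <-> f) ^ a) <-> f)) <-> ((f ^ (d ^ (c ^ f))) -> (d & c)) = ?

True

f ^ b = True ^ False = True
b -> (f ^ b) = False -> True = True
(b -> (f ^ b)) ^ c = True ^ True = False
a & b = False & False = False
a <-> (a & b) = False <-> False = True
~(a <-> (a & b)) = ~True = False
~~(a <-> (a & b)) = ~False = True
~~(a <-> (a & b)) <-> f = True <-> True = True
~(~~(a <-> (a & b)) <-> f) = ~True = False
~(~~(a <-> (a & b)) <-> f) ^ a = False ^ False = False
(~(~~(a <-> (a & b)) <-> f) ^ a) <-> f = False <-> True = False
((b -> (f ^ b)) ^ c) ^ ((~(~~(a <-> (a & b)) <-> f) ^ a) <-> f) = False ^ False = False
~(((b -> (f ^ b)) ^ c) ^ ((~(~~(a <-> (a & b)) <-> f) ^ a) <-> f)) = ~False = True
c ^ f = True ^ True = False
d ^ (c ^ f) = True ^ False = True
f ^ (d ^ (c ^ f)) = True ^ True = False
d & c = True & True = True
(f ^ (d ^ (c ^ f))) -> (d & c) = False -> True = True
~(((b -> (f ^ b)) ^ c) ^ ((~(~~(a <-> (a & b)) <-> f) ^ a) <-> f)) <-> ((f ^ (d ^ (c ^ f))) -> (d & c)) = True <-> True = True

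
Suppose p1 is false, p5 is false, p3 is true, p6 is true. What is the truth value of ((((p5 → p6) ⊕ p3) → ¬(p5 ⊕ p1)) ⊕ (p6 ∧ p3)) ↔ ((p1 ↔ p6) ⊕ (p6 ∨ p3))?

F

p5 → p6 = F → T = T
(p5 → p6) ⊕ p3 = T ⊕ T = F
p5 ⊕ p1 = F ⊕ F = F
¬(p5 ⊕ p1) = ¬F = T
((p5 → p6) ⊕ p3) → ¬(p5 ⊕ p1) = F → T = T
p6 ∧ p3 = T ∧ T = T
(((p5 → p6) ⊕ p3) → ¬(p5 ⊕ p1)) ⊕ (p6 ∧ p3) = T ⊕ T = F
p1 ↔ p6 = F ↔ T = F
p6 ∨ p3 = T ∨ T = T
(p1 ↔ p6) ⊕ (p6 ∨ p3) = F ⊕ T = T
((((p5 → p6) ⊕ p3) → ¬(p5 ⊕ p1)) ⊕ (p6 ∧ p3)) ↔ ((p1 ↔ p6) ⊕ (p6 ∨ p3)) = F ↔ T = F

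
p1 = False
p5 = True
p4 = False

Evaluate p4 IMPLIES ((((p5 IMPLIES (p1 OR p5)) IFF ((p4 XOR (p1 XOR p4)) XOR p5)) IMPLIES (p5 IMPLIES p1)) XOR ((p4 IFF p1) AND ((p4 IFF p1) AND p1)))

True

p1 OR p5 = False OR True = True
p5 IMPLIES (p1 OR p5) = True IMPLIES True = True
p1 XOR p4 = False XOR False = False
p4 XOR (p1 XOR p4) = False XOR False = False
(p4 XOR (p1 XOR p4)) XOR p5 = False XOR True = True
(p5 IMPLIES (p1 OR p5)) IFF ((p4 XOR (p1 XOR p4)) XOR p5) = True IFF True = True
p5 IMPLIES p1 = True IMPLIES False = False
((p5 IMPLIES (p1 OR p5)) IFF ((p4 XOR (p1 XOR p4)) XOR p5)) IMPLIES (p5 IMPLIES p1) = True IMPLIES False = False
p4 IFF p1 = False IFF False = True
p4 IFF p1 = False IFF False = True
(p4 IFF p1) AND p1 = True AND False = False
(p4 IFF p1) AND ((p4 IFF p1) AND p1) = True AND False = False
(((p5 IMPLIES (p1 OR p5)) IFF ((p4 XOR (p1 XOR p4)) XOR p5)) IMPLIES (p5 IMPLIES p1)) XOR ((p4 IFF p1) AND ((p4 IFF p1) AND p1)) = False XOR False = False
p4 IMPLIES ((((p5 IMPLIES (p1 OR p5)) IFF ((p4 XOR (p1 XOR p4)) XOR p5)) IMPLIES (p5 IMPLIES p1)) XOR ((p4 IFF p1) AND ((p4 IFF p1) AND p1))) = False IMPLIES False = True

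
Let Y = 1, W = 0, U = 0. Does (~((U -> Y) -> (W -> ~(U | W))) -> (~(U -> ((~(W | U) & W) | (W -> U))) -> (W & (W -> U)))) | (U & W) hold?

1

U -> Y = 0 -> 1 = 1
U | W = 0 | 0 = 0
~(U | W) = ~0 = 1
W -> ~(U | W) = 0 -> 1 = 1
(U -> Y) -> (W -> ~(U | W)) = 1 -> 1 = 1
~((U -> Y) -> (W -> ~(U | W))) = ~1 = 0
W | U = 0 | 0 = 0
~(W | U) = ~0 = 1
~(W | U) & W = 1 & 0 = 0
W -> U = 0 -> 0 = 1
(~(W | U) & W) | (W -> U) = 0 | 1 = 1
U -> ((~(W | U) & W) | (W -> U)) = 0 -> 1 = 1
~(U -> ((~(W | U) & W) | (W -> U))) = ~1 = 0
W -> U = 0 -> 0 = 1
W & (W -> U) = 0 & 1 = 0
~(U -> ((~(W | U) & W) | (W -> U))) -> (W & (W -> U)) = 0 -> 0 = 1
~((U -> Y) -> (W -> ~(U | W))) -> (~(U -> ((~(W | U) & W) | (W -> U))) -> (W & (W -> U))) = 0 -> 1 = 1
U & W = 0 & 0 = 0
(~((U -> Y) -> (W -> ~(U | W))) -> (~(U -> ((~(W | U) & W) | (W -> U))) -> (W & (W -> U)))) | (U & W) = 1 | 0 = 1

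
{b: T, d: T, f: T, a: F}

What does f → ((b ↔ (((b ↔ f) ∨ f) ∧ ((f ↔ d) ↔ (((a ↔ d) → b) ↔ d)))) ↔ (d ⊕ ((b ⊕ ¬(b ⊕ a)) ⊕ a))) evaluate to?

F

b ↔ f = T ↔ T = T
(b ↔ f) ∨ f = T ∨ T = T
f ↔ d = T ↔ T = T
a ↔ d = F ↔ T = F
(a ↔ d) → b = F → T = T
((a ↔ d) → b) ↔ d = T ↔ T = T
(f ↔ d) ↔ (((a ↔ d) → b) ↔ d) = T ↔ T = T
((b ↔ f) ∨ f) ∧ ((f ↔ d) ↔ (((a ↔ d) → b) ↔ d)) = T ∧ T = T
b ↔ (((b ↔ f) ∨ f) ∧ ((f ↔ d) ↔ (((a ↔ d) → b) ↔ d))) = T ↔ T = T
b ⊕ a = T ⊕ F = T
¬(b ⊕ a) = ¬T = F
b ⊕ ¬(b ⊕ a) = T ⊕ F = T
(b ⊕ ¬(b ⊕ a)) ⊕ a = T ⊕ F = T
d ⊕ ((b ⊕ ¬(b ⊕ a)) ⊕ a) = T ⊕ T = F
(b ↔ (((b ↔ f) ∨ f) ∧ ((f ↔ d) ↔ (((a ↔ d) → b) ↔ d)))) ↔ (d ⊕ ((b ⊕ ¬(b ⊕ a)) ⊕ a)) = T ↔ F = F
f → ((b ↔ (((b ↔ f) ∨ f) ∧ ((f ↔ d) ↔ (((a ↔ d) → b) ↔ d)))) ↔ (d ⊕ ((b ⊕ ¬(b ⊕ a)) ⊕ a))) = T → F = F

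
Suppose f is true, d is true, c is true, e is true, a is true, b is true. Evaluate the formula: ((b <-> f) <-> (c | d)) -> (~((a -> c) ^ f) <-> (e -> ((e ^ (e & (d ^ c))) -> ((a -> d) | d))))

b <-> f = 1 <-> 1 = 1
c | d = 1 | 1 = 1
(b <-> f) <-> (c | d) = 1 <-> 1 = 1
a -> c = 1 -> 1 = 1
(a -> c) ^ f = 1 ^ 1 = 0
~((a -> c) ^ f) = ~0 = 1
d ^ c = 1 ^ 1 = 0
e & (d ^ c) = 1 & 0 = 0
e ^ (e & (d ^ c)) = 1 ^ 0 = 1
a -> d = 1 -> 1 = 1
(a -> d) | d = 1 | 1 = 1
(e ^ (e & (d ^ c))) -> ((a -> d) | d) = 1 -> 1 = 1
e -> ((e ^ (e & (d ^ c))) -> ((a -> d) | d)) = 1 -> 1 = 1
~((a -> c) ^ f) <-> (e -> ((e ^ (e & (d ^ c))) -> ((a -> d) | d))) = 1 <-> 1 = 1
((b <-> f) <-> (c | d)) -> (~((a -> c) ^ f) <-> (e -> ((e ^ (e & (d ^ c))) -> ((a -> d) | d)))) = 1 -> 1 = 1

1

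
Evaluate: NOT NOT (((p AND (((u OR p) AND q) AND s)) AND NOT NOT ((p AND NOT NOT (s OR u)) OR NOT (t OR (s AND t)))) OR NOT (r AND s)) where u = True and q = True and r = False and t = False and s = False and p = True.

u OR p = True OR True = True
(u OR p) AND q = True AND True = True
((u OR p) AND q) AND s = True AND False = False
p AND (((u OR p) AND q) AND s) = True AND False = False
s OR u = False OR True = True
NOT (s OR u) = NOT True = False
NOT NOT (s OR u) = NOT False = True
p AND NOT NOT (s OR u) = True AND True = True
s AND t = False AND False = False
t OR (s AND t) = False OR False = False
NOT (t OR (s AND t)) = NOT False = True
(p AND NOT NOT (s OR u)) OR NOT (t OR (s AND t)) = True OR True = True
NOT ((p AND NOT NOT (s OR u)) OR NOT (t OR (s AND t))) = NOT True = False
NOT NOT ((p AND NOT NOT (s OR u)) OR NOT (t OR (s AND t))) = NOT False = True
(p AND (((u OR p) AND q) AND s)) AND NOT NOT ((p AND NOT NOT (s OR u)) OR NOT (t OR (s AND t))) = False AND True = False
r AND s = False AND False = False
NOT (r AND s) = NOT False = True
((p AND (((u OR p) AND q) AND s)) AND NOT NOT ((p AND NOT NOT (s OR u)) OR NOT (t OR (s AND t)))) OR NOT (r AND s) = False OR True = True
NOT (((p AND (((u OR p) AND q) AND s)) AND NOT NOT ((p AND NOT NOT (s OR u)) OR NOT (t OR (s AND t)))) OR NOT (r AND s)) = NOT True = False
NOT NOT (((p AND (((u OR p) AND q) AND s)) AND NOT NOT ((p AND NOT NOT (s OR u)) OR NOT (t OR (s AND t)))) OR NOT (r AND s)) = NOT False = True

True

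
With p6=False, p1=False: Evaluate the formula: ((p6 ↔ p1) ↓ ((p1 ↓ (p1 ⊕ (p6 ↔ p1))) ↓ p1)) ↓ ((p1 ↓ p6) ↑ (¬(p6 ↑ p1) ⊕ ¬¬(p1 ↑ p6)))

True

p6 ↔ p1 = False ↔ False = True
p6 ↔ p1 = False ↔ False = True
p1 ⊕ (p6 ↔ p1) = False ⊕ True = True
p1 ↓ (p1 ⊕ (p6 ↔ p1)) = False ↓ True = False
(p1 ↓ (p1 ⊕ (p6 ↔ p1))) ↓ p1 = False ↓ False = True
(p6 ↔ p1) ↓ ((p1 ↓ (p1 ⊕ (p6 ↔ p1))) ↓ p1) = True ↓ True = False
p1 ↓ p6 = False ↓ False = True
p6 ↑ p1 = False ↑ False = True
¬(p6 ↑ p1) = ¬True = False
p1 ↑ p6 = False ↑ False = True
¬(p1 ↑ p6) = ¬True = False
¬¬(p1 ↑ p6) = ¬False = True
¬(p6 ↑ p1) ⊕ ¬¬(p1 ↑ p6) = False ⊕ True = True
(p1 ↓ p6) ↑ (¬(p6 ↑ p1) ⊕ ¬¬(p1 ↑ p6)) = True ↑ True = False
((p6 ↔ p1) ↓ ((p1 ↓ (p1 ⊕ (p6 ↔ p1))) ↓ p1)) ↓ ((p1 ↓ p6) ↑ (¬(p6 ↑ p1) ⊕ ¬¬(p1 ↑ p6))) = False ↓ False = True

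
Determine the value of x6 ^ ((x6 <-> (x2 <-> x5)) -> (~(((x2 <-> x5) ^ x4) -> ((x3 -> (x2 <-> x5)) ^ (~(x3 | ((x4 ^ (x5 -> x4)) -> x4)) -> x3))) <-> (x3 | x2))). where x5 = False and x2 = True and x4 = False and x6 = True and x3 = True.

x2 <-> x5 = True <-> False = False
x6 <-> (x2 <-> x5) = True <-> False = False
x2 <-> x5 = True <-> False = False
(x2 <-> x5) ^ x4 = False ^ False = False
x2 <-> x5 = True <-> False = False
x3 -> (x2 <-> x5) = True -> False = False
x5 -> x4 = False -> False = True
x4 ^ (x5 -> x4) = False ^ True = True
(x4 ^ (x5 -> x4)) -> x4 = True -> False = False
x3 | ((x4 ^ (x5 -> x4)) -> x4) = True | False = True
~(x3 | ((x4 ^ (x5 -> x4)) -> x4)) = ~True = False
~(x3 | ((x4 ^ (x5 -> x4)) -> x4)) -> x3 = False -> True = True
(x3 -> (x2 <-> x5)) ^ (~(x3 | ((x4 ^ (x5 -> x4)) -> x4)) -> x3) = False ^ True = True
((x2 <-> x5) ^ x4) -> ((x3 -> (x2 <-> x5)) ^ (~(x3 | ((x4 ^ (x5 -> x4)) -> x4)) -> x3)) = False -> True = True
~(((x2 <-> x5) ^ x4) -> ((x3 -> (x2 <-> x5)) ^ (~(x3 | ((x4 ^ (x5 -> x4)) -> x4)) -> x3))) = ~True = False
x3 | x2 = True | True = True
~(((x2 <-> x5) ^ x4) -> ((x3 -> (x2 <-> x5)) ^ (~(x3 | ((x4 ^ (x5 -> x4)) -> x4)) -> x3))) <-> (x3 | x2) = False <-> True = False
(x6 <-> (x2 <-> x5)) -> (~(((x2 <-> x5) ^ x4) -> ((x3 -> (x2 <-> x5)) ^ (~(x3 | ((x4 ^ (x5 -> x4)) -> x4)) -> x3))) <-> (x3 | x2)) = False -> False = True
x6 ^ ((x6 <-> (x2 <-> x5)) -> (~(((x2 <-> x5) ^ x4) -> ((x3 -> (x2 <-> x5)) ^ (~(x3 | ((x4 ^ (x5 -> x4)) -> x4)) -> x3))) <-> (x3 | x2))) = True ^ True = False

False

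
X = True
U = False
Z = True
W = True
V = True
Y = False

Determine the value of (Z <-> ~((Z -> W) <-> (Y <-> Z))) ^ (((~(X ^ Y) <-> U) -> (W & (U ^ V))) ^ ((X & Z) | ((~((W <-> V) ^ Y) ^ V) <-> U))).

True

Z -> W = True -> True = True
Y <-> Z = False <-> True = False
(Z -> W) <-> (Y <-> Z) = True <-> False = False
~((Z -> W) <-> (Y <-> Z)) = ~False = True
Z <-> ~((Z -> W) <-> (Y <-> Z)) = True <-> True = True
X ^ Y = True ^ False = True
~(X ^ Y) = ~True = False
~(X ^ Y) <-> U = False <-> False = True
U ^ V = False ^ True = True
W & (U ^ V) = True & True = True
(~(X ^ Y) <-> U) -> (W & (U ^ V)) = True -> True = True
X & Z = True & True = True
W <-> V = True <-> True = True
(W <-> V) ^ Y = True ^ False = True
~((W <-> V) ^ Y) = ~True = False
~((W <-> V) ^ Y) ^ V = False ^ True = True
(~((W <-> V) ^ Y) ^ V) <-> U = True <-> False = False
(X & Z) | ((~((W <-> V) ^ Y) ^ V) <-> U) = True | False = True
((~(X ^ Y) <-> U) -> (W & (U ^ V))) ^ ((X & Z) | ((~((W <-> V) ^ Y) ^ V) <-> U)) = True ^ True = False
(Z <-> ~((Z -> W) <-> (Y <-> Z))) ^ (((~(X ^ Y) <-> U) -> (W & (U ^ V))) ^ ((X & Z) | ((~((W <-> V) ^ Y) ^ V) <-> U))) = True ^ False = True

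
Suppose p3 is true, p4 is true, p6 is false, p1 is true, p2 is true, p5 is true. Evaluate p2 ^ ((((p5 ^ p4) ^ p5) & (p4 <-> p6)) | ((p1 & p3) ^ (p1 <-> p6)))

0

Substituting p3=1, p4=1, p6=0, p1=1, p2=1, p5=1:
p5 ^ p4 = 1 ^ 1 = 0
(p5 ^ p4) ^ p5 = 0 ^ 1 = 1
p4 <-> p6 = 1 <-> 0 = 0
((p5 ^ p4) ^ p5) & (p4 <-> p6) = 1 & 0 = 0
p1 & p3 = 1 & 1 = 1
p1 <-> p6 = 1 <-> 0 = 0
(p1 & p3) ^ (p1 <-> p6) = 1 ^ 0 = 1
(((p5 ^ p4) ^ p5) & (p4 <-> p6)) | ((p1 & p3) ^ (p1 <-> p6)) = 0 | 1 = 1
p2 ^ ((((p5 ^ p4) ^ p5) & (p4 <-> p6)) | ((p1 & p3) ^ (p1 <-> p6))) = 1 ^ 1 = 0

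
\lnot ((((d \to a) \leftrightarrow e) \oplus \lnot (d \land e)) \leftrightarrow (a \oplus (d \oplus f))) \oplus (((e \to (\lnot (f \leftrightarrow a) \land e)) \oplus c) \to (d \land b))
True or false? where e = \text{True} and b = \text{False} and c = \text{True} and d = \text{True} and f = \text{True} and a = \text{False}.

d \to a = \text{True} \to \text{False} = \text{False}
(d \to a) \leftrightarrow e = \text{False} \leftrightarrow \text{True} = \text{False}
d \land e = \text{True} \land \text{True} = \text{True}
\lnot (d \land e) = \lnot \text{True} = \text{False}
((d \to a) \leftrightarrow e) \oplus \lnot (d \land e) = \text{False} \oplus \text{False} = \text{False}
d \oplus f = \text{True} \oplus \text{True} = \text{False}
a \oplus (d \oplus f) = \text{False} \oplus \text{False} = \text{False}
(((d \to a) \leftrightarrow e) \oplus \lnot (d \land e)) \leftrightarrow (a \oplus (d \oplus f)) = \text{False} \leftrightarrow \text{False} = \text{True}
\lnot ((((d \to a) \leftrightarrow e) \oplus \lnot (d \land e)) \leftrightarrow (a \oplus (d \oplus f))) = \lnot \text{True} = \text{False}
f \leftrightarrow a = \text{True} \leftrightarrow \text{False} = \text{False}
\lnot (f \leftrightarrow a) = \lnot \text{False} = \text{True}
\lnot (f \leftrightarrow a) \land e = \text{True} \land \text{True} = \text{True}
e \to (\lnot (f \leftrightarrow a) \land e) = \text{True} \to \text{True} = \text{True}
(e \to (\lnot (f \leftrightarrow a) \land e)) \oplus c = \text{True} \oplus \text{True} = \text{False}
d \land b = \text{True} \land \text{False} = \text{False}
((e \to (\lnot (f \leftrightarrow a) \land e)) \oplus c) \to (d \land b) = \text{False} \to \text{False} = \text{True}
\lnot ((((d \to a) \leftrightarrow e) \oplus \lnot (d \land e)) \leftrightarrow (a \oplus (d \oplus f))) \oplus (((e \to (\lnot (f \leftrightarrow a) \land e)) \oplus c) \to (d \land b)) = \text{False} \oplus \text{True} = \text{True}

\text{True}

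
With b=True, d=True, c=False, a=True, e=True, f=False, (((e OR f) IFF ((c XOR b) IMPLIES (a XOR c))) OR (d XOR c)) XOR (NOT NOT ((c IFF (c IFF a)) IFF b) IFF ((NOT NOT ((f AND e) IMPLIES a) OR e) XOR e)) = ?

True

e OR f = True OR False = True
c XOR b = False XOR True = True
a XOR c = True XOR False = True
(c XOR b) IMPLIES (a XOR c) = True IMPLIES True = True
(e OR f) IFF ((c XOR b) IMPLIES (a XOR c)) = True IFF True = True
d XOR c = True XOR False = True
((e OR f) IFF ((c XOR b) IMPLIES (a XOR c))) OR (d XOR c) = True OR True = True
c IFF a = False IFF True = False
c IFF (c IFF a) = False IFF False = True
(c IFF (c IFF a)) IFF b = True IFF True = True
NOT ((c IFF (c IFF a)) IFF b) = NOT True = False
NOT NOT ((c IFF (c IFF a)) IFF b) = NOT False = True
f AND e = False AND True = False
(f AND e) IMPLIES a = False IMPLIES True = True
NOT ((f AND e) IMPLIES a) = NOT True = False
NOT NOT ((f AND e) IMPLIES a) = NOT False = True
NOT NOT ((f AND e) IMPLIES a) OR e = True OR True = True
(NOT NOT ((f AND e) IMPLIES a) OR e) XOR e = True XOR True = False
NOT NOT ((c IFF (c IFF a)) IFF b) IFF ((NOT NOT ((f AND e) IMPLIES a) OR e) XOR e) = True IFF False = False
(((e OR f) IFF ((c XOR b) IMPLIES (a XOR c))) OR (d XOR c)) XOR (NOT NOT ((c IFF (c IFF a)) IFF b) IFF ((NOT NOT ((f AND e) IMPLIES a) OR e) XOR e)) = True XOR False = True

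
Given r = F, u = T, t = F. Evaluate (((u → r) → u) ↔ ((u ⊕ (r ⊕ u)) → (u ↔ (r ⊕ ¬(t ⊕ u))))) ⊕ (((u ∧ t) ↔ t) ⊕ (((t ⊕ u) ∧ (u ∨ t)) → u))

T

u → r = T → F = F
(u → r) → u = F → T = T
r ⊕ u = F ⊕ T = T
u ⊕ (r ⊕ u) = T ⊕ T = F
t ⊕ u = F ⊕ T = T
¬(t ⊕ u) = ¬T = F
r ⊕ ¬(t ⊕ u) = F ⊕ F = F
u ↔ (r ⊕ ¬(t ⊕ u)) = T ↔ F = F
(u ⊕ (r ⊕ u)) → (u ↔ (r ⊕ ¬(t ⊕ u))) = F → F = T
((u → r) → u) ↔ ((u ⊕ (r ⊕ u)) → (u ↔ (r ⊕ ¬(t ⊕ u)))) = T ↔ T = T
u ∧ t = T ∧ F = F
(u ∧ t) ↔ t = F ↔ F = T
t ⊕ u = F ⊕ T = T
u ∨ t = T ∨ F = T
(t ⊕ u) ∧ (u ∨ t) = T ∧ T = T
((t ⊕ u) ∧ (u ∨ t)) → u = T → T = T
((u ∧ t) ↔ t) ⊕ (((t ⊕ u) ∧ (u ∨ t)) → u) = T ⊕ T = F
(((u → r) → u) ↔ ((u ⊕ (r ⊕ u)) → (u ↔ (r ⊕ ¬(t ⊕ u))))) ⊕ (((u ∧ t) ↔ t) ⊕ (((t ⊕ u) ∧ (u ∨ t)) → u)) = T ⊕ F = T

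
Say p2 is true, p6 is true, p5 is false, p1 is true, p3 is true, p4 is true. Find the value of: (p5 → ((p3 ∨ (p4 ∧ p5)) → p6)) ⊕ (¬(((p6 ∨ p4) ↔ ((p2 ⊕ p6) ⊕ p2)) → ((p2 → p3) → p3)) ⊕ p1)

False

p4 ∧ p5 = True ∧ False = False
p3 ∨ (p4 ∧ p5) = True ∨ False = True
(p3 ∨ (p4 ∧ p5)) → p6 = True → True = True
p5 → ((p3 ∨ (p4 ∧ p5)) → p6) = False → True = True
p6 ∨ p4 = True ∨ True = True
p2 ⊕ p6 = True ⊕ True = False
(p2 ⊕ p6) ⊕ p2 = False ⊕ True = True
(p6 ∨ p4) ↔ ((p2 ⊕ p6) ⊕ p2) = True ↔ True = True
p2 → p3 = True → True = True
(p2 → p3) → p3 = True → True = True
((p6 ∨ p4) ↔ ((p2 ⊕ p6) ⊕ p2)) → ((p2 → p3) → p3) = True → True = True
¬(((p6 ∨ p4) ↔ ((p2 ⊕ p6) ⊕ p2)) → ((p2 → p3) → p3)) = ¬True = False
¬(((p6 ∨ p4) ↔ ((p2 ⊕ p6) ⊕ p2)) → ((p2 → p3) → p3)) ⊕ p1 = False ⊕ True = True
(p5 → ((p3 ∨ (p4 ∧ p5)) → p6)) ⊕ (¬(((p6 ∨ p4) ↔ ((p2 ⊕ p6) ⊕ p2)) → ((p2 → p3) → p3)) ⊕ p1) = True ⊕ True = False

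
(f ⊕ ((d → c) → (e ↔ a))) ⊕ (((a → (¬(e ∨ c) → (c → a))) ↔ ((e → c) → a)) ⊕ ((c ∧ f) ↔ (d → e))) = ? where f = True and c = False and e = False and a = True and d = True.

Substituting f=True, c=False, e=False, a=True, d=True:
d → c = True → False = False
e ↔ a = False ↔ True = False
(d → c) → (e ↔ a) = False → False = True
f ⊕ ((d → c) → (e ↔ a)) = True ⊕ True = False
e ∨ c = False ∨ False = False
¬(e ∨ c) = ¬False = True
c → a = False → True = True
¬(e ∨ c) → (c → a) = True → True = True
a → (¬(e ∨ c) → (c → a)) = True → True = True
e → c = False → False = True
(e → c) → a = True → True = True
(a → (¬(e ∨ c) → (c → a))) ↔ ((e → c) → a) = True ↔ True = True
c ∧ f = False ∧ True = False
d → e = True → False = False
(c ∧ f) ↔ (d → e) = False ↔ False = True
((a → (¬(e ∨ c) → (c → a))) ↔ ((e → c) → a)) ⊕ ((c ∧ f) ↔ (d → e)) = True ⊕ True = False
(f ⊕ ((d → c) → (e ↔ a))) ⊕ (((a → (¬(e ∨ c) → (c → a))) ↔ ((e → c) → a)) ⊕ ((c ∧ f) ↔ (d → e))) = False ⊕ False = False

False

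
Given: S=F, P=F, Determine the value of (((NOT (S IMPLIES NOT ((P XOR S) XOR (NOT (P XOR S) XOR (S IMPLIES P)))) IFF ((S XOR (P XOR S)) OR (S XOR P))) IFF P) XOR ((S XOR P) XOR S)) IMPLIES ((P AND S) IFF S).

T

P XOR S = F XOR F = F
P XOR S = F XOR F = F
NOT (P XOR S) = NOT F = T
S IMPLIES P = F IMPLIES F = T
NOT (P XOR S) XOR (S IMPLIES P) = T XOR T = F
(P XOR S) XOR (NOT (P XOR S) XOR (S IMPLIES P)) = F XOR F = F
NOT ((P XOR S) XOR (NOT (P XOR S) XOR (S IMPLIES P))) = NOT F = T
S IMPLIES NOT ((P XOR S) XOR (NOT (P XOR S) XOR (S IMPLIES P))) = F IMPLIES T = T
NOT (S IMPLIES NOT ((P XOR S) XOR (NOT (P XOR S) XOR (S IMPLIES P)))) = NOT T = F
P XOR S = F XOR F = F
S XOR (P XOR S) = F XOR F = F
S XOR P = F XOR F = F
(S XOR (P XOR S)) OR (S XOR P) = F OR F = F
NOT (S IMPLIES NOT ((P XOR S) XOR (NOT (P XOR S) XOR (S IMPLIES P)))) IFF ((S XOR (P XOR S)) OR (S XOR P)) = F IFF F = T
(NOT (S IMPLIES NOT ((P XOR S) XOR (NOT (P XOR S) XOR (S IMPLIES P)))) IFF ((S XOR (P XOR S)) OR (S XOR P))) IFF P = T IFF F = F
S XOR P = F XOR F = F
(S XOR P) XOR S = F XOR F = F
((NOT (S IMPLIES NOT ((P XOR S) XOR (NOT (P XOR S) XOR (S IMPLIES P)))) IFF ((S XOR (P XOR S)) OR (S XOR P))) IFF P) XOR ((S XOR P) XOR S) = F XOR F = F
P AND S = F AND F = F
(P AND S) IFF S = F IFF F = T
(((NOT (S IMPLIES NOT ((P XOR S) XOR (NOT (P XOR S) XOR (S IMPLIES P)))) IFF ((S XOR (P XOR S)) OR (S XOR P))) IFF P) XOR ((S XOR P) XOR S)) IMPLIES ((P AND S) IFF S) = F IMPLIES T = T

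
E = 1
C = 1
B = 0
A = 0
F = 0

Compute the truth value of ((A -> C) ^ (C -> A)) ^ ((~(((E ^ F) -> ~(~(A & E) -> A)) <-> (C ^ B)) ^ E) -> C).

A -> C = 0 -> 1 = 1
C -> A = 1 -> 0 = 0
(A -> C) ^ (C -> A) = 1 ^ 0 = 1
E ^ F = 1 ^ 0 = 1
A & E = 0 & 1 = 0
~(A & E) = ~0 = 1
~(A & E) -> A = 1 -> 0 = 0
~(~(A & E) -> A) = ~0 = 1
(E ^ F) -> ~(~(A & E) -> A) = 1 -> 1 = 1
C ^ B = 1 ^ 0 = 1
((E ^ F) -> ~(~(A & E) -> A)) <-> (C ^ B) = 1 <-> 1 = 1
~(((E ^ F) -> ~(~(A & E) -> A)) <-> (C ^ B)) = ~1 = 0
~(((E ^ F) -> ~(~(A & E) -> A)) <-> (C ^ B)) ^ E = 0 ^ 1 = 1
(~(((E ^ F) -> ~(~(A & E) -> A)) <-> (C ^ B)) ^ E) -> C = 1 -> 1 = 1
((A -> C) ^ (C -> A)) ^ ((~(((E ^ F) -> ~(~(A & E) -> A)) <-> (C ^ B)) ^ E) -> C) = 1 ^ 1 = 0

0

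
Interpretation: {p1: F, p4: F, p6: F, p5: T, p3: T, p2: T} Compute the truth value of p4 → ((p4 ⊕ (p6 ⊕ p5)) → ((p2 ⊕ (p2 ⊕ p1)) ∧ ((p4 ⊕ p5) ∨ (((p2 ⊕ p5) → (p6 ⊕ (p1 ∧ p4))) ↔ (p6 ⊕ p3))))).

T

p6 ⊕ p5 = F ⊕ T = T
p4 ⊕ (p6 ⊕ p5) = F ⊕ T = T
p2 ⊕ p1 = T ⊕ F = T
p2 ⊕ (p2 ⊕ p1) = T ⊕ T = F
p4 ⊕ p5 = F ⊕ T = T
p2 ⊕ p5 = T ⊕ T = F
p1 ∧ p4 = F ∧ F = F
p6 ⊕ (p1 ∧ p4) = F ⊕ F = F
(p2 ⊕ p5) → (p6 ⊕ (p1 ∧ p4)) = F → F = T
p6 ⊕ p3 = F ⊕ T = T
((p2 ⊕ p5) → (p6 ⊕ (p1 ∧ p4))) ↔ (p6 ⊕ p3) = T ↔ T = T
(p4 ⊕ p5) ∨ (((p2 ⊕ p5) → (p6 ⊕ (p1 ∧ p4))) ↔ (p6 ⊕ p3)) = T ∨ T = T
(p2 ⊕ (p2 ⊕ p1)) ∧ ((p4 ⊕ p5) ∨ (((p2 ⊕ p5) → (p6 ⊕ (p1 ∧ p4))) ↔ (p6 ⊕ p3))) = F ∧ T = F
(p4 ⊕ (p6 ⊕ p5)) → ((p2 ⊕ (p2 ⊕ p1)) ∧ ((p4 ⊕ p5) ∨ (((p2 ⊕ p5) → (p6 ⊕ (p1 ∧ p4))) ↔ (p6 ⊕ p3)))) = T → F = F
p4 → ((p4 ⊕ (p6 ⊕ p5)) → ((p2 ⊕ (p2 ⊕ p1)) ∧ ((p4 ⊕ p5) ∨ (((p2 ⊕ p5) → (p6 ⊕ (p1 ∧ p4))) ↔ (p6 ⊕ p3))))) = F → F = T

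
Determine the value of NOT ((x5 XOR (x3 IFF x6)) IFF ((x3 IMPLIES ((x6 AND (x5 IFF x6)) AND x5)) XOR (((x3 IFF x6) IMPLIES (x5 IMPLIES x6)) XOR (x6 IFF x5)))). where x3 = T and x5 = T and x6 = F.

F

x3 IFF x6 = T IFF F = F
x5 XOR (x3 IFF x6) = T XOR F = T
x5 IFF x6 = T IFF F = F
x6 AND (x5 IFF x6) = F AND F = F
(x6 AND (x5 IFF x6)) AND x5 = F AND T = F
x3 IMPLIES ((x6 AND (x5 IFF x6)) AND x5) = T IMPLIES F = F
x3 IFF x6 = T IFF F = F
x5 IMPLIES x6 = T IMPLIES F = F
(x3 IFF x6) IMPLIES (x5 IMPLIES x6) = F IMPLIES F = T
x6 IFF x5 = F IFF T = F
((x3 IFF x6) IMPLIES (x5 IMPLIES x6)) XOR (x6 IFF x5) = T XOR F = T
(x3 IMPLIES ((x6 AND (x5 IFF x6)) AND x5)) XOR (((x3 IFF x6) IMPLIES (x5 IMPLIES x6)) XOR (x6 IFF x5)) = F XOR T = T
(x5 XOR (x3 IFF x6)) IFF ((x3 IMPLIES ((x6 AND (x5 IFF x6)) AND x5)) XOR (((x3 IFF x6) IMPLIES (x5 IMPLIES x6)) XOR (x6 IFF x5))) = T IFF T = T
NOT ((x5 XOR (x3 IFF x6)) IFF ((x3 IMPLIES ((x6 AND (x5 IFF x6)) AND x5)) XOR (((x3 IFF x6) IMPLIES (x5 IMPLIES x6)) XOR (x6 IFF x5)))) = NOT T = F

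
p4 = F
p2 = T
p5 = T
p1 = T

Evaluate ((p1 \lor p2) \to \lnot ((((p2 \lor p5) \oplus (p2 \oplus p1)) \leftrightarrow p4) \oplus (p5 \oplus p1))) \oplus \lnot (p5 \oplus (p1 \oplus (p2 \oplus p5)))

F

p1 \lor p2 = T \lor T = T
p2 \lor p5 = T \lor T = T
p2 \oplus p1 = T \oplus T = F
(p2 \lor p5) \oplus (p2 \oplus p1) = T \oplus F = T
((p2 \lor p5) \oplus (p2 \oplus p1)) \leftrightarrow p4 = T \leftrightarrow F = F
p5 \oplus p1 = T \oplus T = F
(((p2 \lor p5) \oplus (p2 \oplus p1)) \leftrightarrow p4) \oplus (p5 \oplus p1) = F \oplus F = F
\lnot ((((p2 \lor p5) \oplus (p2 \oplus p1)) \leftrightarrow p4) \oplus (p5 \oplus p1)) = \lnot F = T
(p1 \lor p2) \to \lnot ((((p2 \lor p5) \oplus (p2 \oplus p1)) \leftrightarrow p4) \oplus (p5 \oplus p1)) = T \to T = T
p2 \oplus p5 = T \oplus T = F
p1 \oplus (p2 \oplus p5) = T \oplus F = T
p5 \oplus (p1 \oplus (p2 \oplus p5)) = T \oplus T = F
\lnot (p5 \oplus (p1 \oplus (p2 \oplus p5))) = \lnot F = T
((p1 \lor p2) \to \lnot ((((p2 \lor p5) \oplus (p2 \oplus p1)) \leftrightarrow p4) \oplus (p5 \oplus p1))) \oplus \lnot (p5 \oplus (p1 \oplus (p2 \oplus p5))) = T \oplus T = F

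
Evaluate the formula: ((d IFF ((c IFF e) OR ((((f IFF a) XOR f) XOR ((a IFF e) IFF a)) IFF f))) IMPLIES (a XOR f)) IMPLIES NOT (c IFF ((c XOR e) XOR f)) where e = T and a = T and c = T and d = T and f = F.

T

Substituting e=T, a=T, c=T, d=T, f=F:
c IFF e = T IFF T = T
f IFF a = F IFF T = F
(f IFF a) XOR f = F XOR F = F
a IFF e = T IFF T = T
(a IFF e) IFF a = T IFF T = T
((f IFF a) XOR f) XOR ((a IFF e) IFF a) = F XOR T = T
(((f IFF a) XOR f) XOR ((a IFF e) IFF a)) IFF f = T IFF F = F
(c IFF e) OR ((((f IFF a) XOR f) XOR ((a IFF e) IFF a)) IFF f) = T OR F = T
d IFF ((c IFF e) OR ((((f IFF a) XOR f) XOR ((a IFF e) IFF a)) IFF f)) = T IFF T = T
a XOR f = T XOR F = T
(d IFF ((c IFF e) OR ((((f IFF a) XOR f) XOR ((a IFF e) IFF a)) IFF f))) IMPLIES (a XOR f) = T IMPLIES T = T
c XOR e = T XOR T = F
(c XOR e) XOR f = F XOR F = F
c IFF ((c XOR e) XOR f) = T IFF F = F
NOT (c IFF ((c XOR e) XOR f)) = NOT F = T
((d IFF ((c IFF e) OR ((((f IFF a) XOR f) XOR ((a IFF e) IFF a)) IFF f))) IMPLIES (a XOR f)) IMPLIES NOT (c IFF ((c XOR e) XOR f)) = T IMPLIES T = T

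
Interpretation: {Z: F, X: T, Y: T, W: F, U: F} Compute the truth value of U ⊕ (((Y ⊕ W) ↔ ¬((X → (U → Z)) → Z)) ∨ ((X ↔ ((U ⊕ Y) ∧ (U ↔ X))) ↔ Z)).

Y ⊕ W = T ⊕ F = T
U → Z = F → F = T
X → (U → Z) = T → T = T
(X → (U → Z)) → Z = T → F = F
¬((X → (U → Z)) → Z) = ¬F = T
(Y ⊕ W) ↔ ¬((X → (U → Z)) → Z) = T ↔ T = T
U ⊕ Y = F ⊕ T = T
U ↔ X = F ↔ T = F
(U ⊕ Y) ∧ (U ↔ X) = T ∧ F = F
X ↔ ((U ⊕ Y) ∧ (U ↔ X)) = T ↔ F = F
(X ↔ ((U ⊕ Y) ∧ (U ↔ X))) ↔ Z = F ↔ F = T
((Y ⊕ W) ↔ ¬((X → (U → Z)) → Z)) ∨ ((X ↔ ((U ⊕ Y) ∧ (U ↔ X))) ↔ Z) = T ∨ T = T
U ⊕ (((Y ⊕ W) ↔ ¬((X → (U → Z)) → Z)) ∨ ((X ↔ ((U ⊕ Y) ∧ (U ↔ X))) ↔ Z)) = F ⊕ T = T

T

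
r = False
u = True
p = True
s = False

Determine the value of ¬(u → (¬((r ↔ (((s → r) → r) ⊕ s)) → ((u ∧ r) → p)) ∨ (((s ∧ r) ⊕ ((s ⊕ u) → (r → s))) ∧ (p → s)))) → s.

Substituting r=False, u=True, p=True, s=False:
s → r = False → False = True
(s → r) → r = True → False = False
((s → r) → r) ⊕ s = False ⊕ False = False
r ↔ (((s → r) → r) ⊕ s) = False ↔ False = True
u ∧ r = True ∧ False = False
(u ∧ r) → p = False → True = True
(r ↔ (((s → r) → r) ⊕ s)) → ((u ∧ r) → p) = True → True = True
¬((r ↔ (((s → r) → r) ⊕ s)) → ((u ∧ r) → p)) = ¬True = False
s ∧ r = False ∧ False = False
s ⊕ u = False ⊕ True = True
r → s = False → False = True
(s ⊕ u) → (r → s) = True → True = True
(s ∧ r) ⊕ ((s ⊕ u) → (r → s)) = False ⊕ True = True
p → s = True → False = False
((s ∧ r) ⊕ ((s ⊕ u) → (r → s))) ∧ (p → s) = True ∧ False = False
¬((r ↔ (((s → r) → r) ⊕ s)) → ((u ∧ r) → p)) ∨ (((s ∧ r) ⊕ ((s ⊕ u) → (r → s))) ∧ (p → s)) = False ∨ False = False
u → (¬((r ↔ (((s → r) → r) ⊕ s)) → ((u ∧ r) → p)) ∨ (((s ∧ r) ⊕ ((s ⊕ u) → (r → s))) ∧ (p → s))) = True → False = False
¬(u → (¬((r ↔ (((s → r) → r) ⊕ s)) → ((u ∧ r) → p)) ∨ (((s ∧ r) ⊕ ((s ⊕ u) → (r → s))) ∧ (p → s)))) = ¬False = True
¬(u → (¬((r ↔ (((s → r) → r) ⊕ s)) → ((u ∧ r) → p)) ∨ (((s ∧ r) ⊕ ((s ⊕ u) → (r → s))) ∧ (p → s)))) → s = True → False = False

False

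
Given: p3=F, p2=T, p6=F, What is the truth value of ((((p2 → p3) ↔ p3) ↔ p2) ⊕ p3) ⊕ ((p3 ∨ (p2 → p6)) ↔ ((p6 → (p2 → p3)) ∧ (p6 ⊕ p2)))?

p2 → p3 = T → F = F
(p2 → p3) ↔ p3 = F ↔ F = T
((p2 → p3) ↔ p3) ↔ p2 = T ↔ T = T
(((p2 → p3) ↔ p3) ↔ p2) ⊕ p3 = T ⊕ F = T
p2 → p6 = T → F = F
p3 ∨ (p2 → p6) = F ∨ F = F
p2 → p3 = T → F = F
p6 → (p2 → p3) = F → F = T
p6 ⊕ p2 = F ⊕ T = T
(p6 → (p2 → p3)) ∧ (p6 ⊕ p2) = T ∧ T = T
(p3 ∨ (p2 → p6)) ↔ ((p6 → (p2 → p3)) ∧ (p6 ⊕ p2)) = F ↔ T = F
((((p2 → p3) ↔ p3) ↔ p2) ⊕ p3) ⊕ ((p3 ∨ (p2 → p6)) ↔ ((p6 → (p2 → p3)) ∧ (p6 ⊕ p2))) = T ⊕ F = T

T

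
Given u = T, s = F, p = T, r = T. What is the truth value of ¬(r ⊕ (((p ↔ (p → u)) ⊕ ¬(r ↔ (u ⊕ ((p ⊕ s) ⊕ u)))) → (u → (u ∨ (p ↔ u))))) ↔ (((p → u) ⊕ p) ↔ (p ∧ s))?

Substituting u=T, s=F, p=T, r=T:
p → u = T → T = T
p ↔ (p → u) = T ↔ T = T
p ⊕ s = T ⊕ F = T
(p ⊕ s) ⊕ u = T ⊕ T = F
u ⊕ ((p ⊕ s) ⊕ u) = T ⊕ F = T
r ↔ (u ⊕ ((p ⊕ s) ⊕ u)) = T ↔ T = T
¬(r ↔ (u ⊕ ((p ⊕ s) ⊕ u))) = ¬T = F
(p ↔ (p → u)) ⊕ ¬(r ↔ (u ⊕ ((p ⊕ s) ⊕ u))) = T ⊕ F = T
p ↔ u = T ↔ T = T
u ∨ (p ↔ u) = T ∨ T = T
u → (u ∨ (p ↔ u)) = T → T = T
((p ↔ (p → u)) ⊕ ¬(r ↔ (u ⊕ ((p ⊕ s) ⊕ u)))) → (u → (u ∨ (p ↔ u))) = T → T = T
r ⊕ (((p ↔ (p → u)) ⊕ ¬(r ↔ (u ⊕ ((p ⊕ s) ⊕ u)))) → (u → (u ∨ (p ↔ u)))) = T ⊕ T = F
¬(r ⊕ (((p ↔ (p → u)) ⊕ ¬(r ↔ (u ⊕ ((p ⊕ s) ⊕ u)))) → (u → (u ∨ (p ↔ u))))) = ¬F = T
p → u = T → T = T
(p → u) ⊕ p = T ⊕ T = F
p ∧ s = T ∧ F = F
((p → u) ⊕ p) ↔ (p ∧ s) = F ↔ F = T
¬(r ⊕ (((p ↔ (p → u)) ⊕ ¬(r ↔ (u ⊕ ((p ⊕ s) ⊕ u)))) → (u → (u ∨ (p ↔ u))))) ↔ (((p → u) ⊕ p) ↔ (p ∧ s)) = T ↔ T = T

T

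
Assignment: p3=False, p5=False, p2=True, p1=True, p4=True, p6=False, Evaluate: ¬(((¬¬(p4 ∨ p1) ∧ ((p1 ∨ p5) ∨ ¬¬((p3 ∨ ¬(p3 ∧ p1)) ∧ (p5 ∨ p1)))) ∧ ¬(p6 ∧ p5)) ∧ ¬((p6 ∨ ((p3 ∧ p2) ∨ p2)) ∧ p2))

Substituting p3=False, p5=False, p2=True, p1=True, p4=True, p6=False:
p4 ∨ p1 = True ∨ True = True
¬(p4 ∨ p1) = ¬True = False
¬¬(p4 ∨ p1) = ¬False = True
p1 ∨ p5 = True ∨ False = True
p3 ∧ p1 = False ∧ True = False
¬(p3 ∧ p1) = ¬False = True
p3 ∨ ¬(p3 ∧ p1) = False ∨ True = True
p5 ∨ p1 = False ∨ True = True
(p3 ∨ ¬(p3 ∧ p1)) ∧ (p5 ∨ p1) = True ∧ True = True
¬((p3 ∨ ¬(p3 ∧ p1)) ∧ (p5 ∨ p1)) = ¬True = False
¬¬((p3 ∨ ¬(p3 ∧ p1)) ∧ (p5 ∨ p1)) = ¬False = True
(p1 ∨ p5) ∨ ¬¬((p3 ∨ ¬(p3 ∧ p1)) ∧ (p5 ∨ p1)) = True ∨ True = True
¬¬(p4 ∨ p1) ∧ ((p1 ∨ p5) ∨ ¬¬((p3 ∨ ¬(p3 ∧ p1)) ∧ (p5 ∨ p1))) = True ∧ True = True
p6 ∧ p5 = False ∧ False = False
¬(p6 ∧ p5) = ¬False = True
(¬¬(p4 ∨ p1) ∧ ((p1 ∨ p5) ∨ ¬¬((p3 ∨ ¬(p3 ∧ p1)) ∧ (p5 ∨ p1)))) ∧ ¬(p6 ∧ p5) = True ∧ True = True
p3 ∧ p2 = False ∧ True = False
(p3 ∧ p2) ∨ p2 = False ∨ True = True
p6 ∨ ((p3 ∧ p2) ∨ p2) = False ∨ True = True
(p6 ∨ ((p3 ∧ p2) ∨ p2)) ∧ p2 = True ∧ True = True
¬((p6 ∨ ((p3 ∧ p2) ∨ p2)) ∧ p2) = ¬True = False
((¬¬(p4 ∨ p1) ∧ ((p1 ∨ p5) ∨ ¬¬((p3 ∨ ¬(p3 ∧ p1)) ∧ (p5 ∨ p1)))) ∧ ¬(p6 ∧ p5)) ∧ ¬((p6 ∨ ((p3 ∧ p2) ∨ p2)) ∧ p2) = True ∧ False = False
¬(((¬¬(p4 ∨ p1) ∧ ((p1 ∨ p5) ∨ ¬¬((p3 ∨ ¬(p3 ∧ p1)) ∧ (p5 ∨ p1)))) ∧ ¬(p6 ∧ p5)) ∧ ¬((p6 ∨ ((p3 ∧ p2) ∨ p2)) ∧ p2)) = ¬False = True

True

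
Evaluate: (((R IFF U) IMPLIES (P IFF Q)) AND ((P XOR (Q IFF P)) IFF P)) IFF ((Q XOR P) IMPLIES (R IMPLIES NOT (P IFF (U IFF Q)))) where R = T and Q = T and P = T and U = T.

Substituting R=T, Q=T, P=T, U=T:
R IFF U = T IFF T = T
P IFF Q = T IFF T = T
(R IFF U) IMPLIES (P IFF Q) = T IMPLIES T = T
Q IFF P = T IFF T = T
P XOR (Q IFF P) = T XOR T = F
(P XOR (Q IFF P)) IFF P = F IFF T = F
((R IFF U) IMPLIES (P IFF Q)) AND ((P XOR (Q IFF P)) IFF P) = T AND F = F
Q XOR P = T XOR T = F
U IFF Q = T IFF T = T
P IFF (U IFF Q) = T IFF T = T
NOT (P IFF (U IFF Q)) = NOT T = F
R IMPLIES NOT (P IFF (U IFF Q)) = T IMPLIES F = F
(Q XOR P) IMPLIES (R IMPLIES NOT (P IFF (U IFF Q))) = F IMPLIES F = T
(((R IFF U) IMPLIES (P IFF Q)) AND ((P XOR (Q IFF P)) IFF P)) IFF ((Q XOR P) IMPLIES (R IMPLIES NOT (P IFF (U IFF Q)))) = F IFF T = F

F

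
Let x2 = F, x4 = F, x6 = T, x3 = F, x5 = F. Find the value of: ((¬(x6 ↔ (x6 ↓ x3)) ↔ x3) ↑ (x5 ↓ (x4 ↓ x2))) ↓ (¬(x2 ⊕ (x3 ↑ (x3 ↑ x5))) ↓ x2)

x6 ↓ x3 = T ↓ F = F
x6 ↔ (x6 ↓ x3) = T ↔ F = F
¬(x6 ↔ (x6 ↓ x3)) = ¬F = T
¬(x6 ↔ (x6 ↓ x3)) ↔ x3 = T ↔ F = F
x4 ↓ x2 = F ↓ F = T
x5 ↓ (x4 ↓ x2) = F ↓ T = F
(¬(x6 ↔ (x6 ↓ x3)) ↔ x3) ↑ (x5 ↓ (x4 ↓ x2)) = F ↑ F = T
x3 ↑ x5 = F ↑ F = T
x3 ↑ (x3 ↑ x5) = F ↑ T = T
x2 ⊕ (x3 ↑ (x3 ↑ x5)) = F ⊕ T = T
¬(x2 ⊕ (x3 ↑ (x3 ↑ x5))) = ¬T = F
¬(x2 ⊕ (x3 ↑ (x3 ↑ x5))) ↓ x2 = F ↓ F = T
((¬(x6 ↔ (x6 ↓ x3)) ↔ x3) ↑ (x5 ↓ (x4 ↓ x2))) ↓ (¬(x2 ⊕ (x3 ↑ (x3 ↑ x5))) ↓ x2) = T ↓ T = F

F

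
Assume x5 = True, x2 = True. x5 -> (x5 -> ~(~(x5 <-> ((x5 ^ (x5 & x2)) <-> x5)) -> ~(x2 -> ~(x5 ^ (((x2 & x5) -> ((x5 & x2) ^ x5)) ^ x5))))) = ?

x5 & x2 = True & True = True
x5 ^ (x5 & x2) = True ^ True = False
(x5 ^ (x5 & x2)) <-> x5 = False <-> True = False
x5 <-> ((x5 ^ (x5 & x2)) <-> x5) = True <-> False = False
~(x5 <-> ((x5 ^ (x5 & x2)) <-> x5)) = ~False = True
x2 & x5 = True & True = True
x5 & x2 = True & True = True
(x5 & x2) ^ x5 = True ^ True = False
(x2 & x5) -> ((x5 & x2) ^ x5) = True -> False = False
((x2 & x5) -> ((x5 & x2) ^ x5)) ^ x5 = False ^ True = True
x5 ^ (((x2 & x5) -> ((x5 & x2) ^ x5)) ^ x5) = True ^ True = False
~(x5 ^ (((x2 & x5) -> ((x5 & x2) ^ x5)) ^ x5)) = ~False = True
x2 -> ~(x5 ^ (((x2 & x5) -> ((x5 & x2) ^ x5)) ^ x5)) = True -> True = True
~(x2 -> ~(x5 ^ (((x2 & x5) -> ((x5 & x2) ^ x5)) ^ x5))) = ~True = False
~(x5 <-> ((x5 ^ (x5 & x2)) <-> x5)) -> ~(x2 -> ~(x5 ^ (((x2 & x5) -> ((x5 & x2) ^ x5)) ^ x5))) = True -> False = False
~(~(x5 <-> ((x5 ^ (x5 & x2)) <-> x5)) -> ~(x2 -> ~(x5 ^ (((x2 & x5) -> ((x5 & x2) ^ x5)) ^ x5)))) = ~False = True
x5 -> ~(~(x5 <-> ((x5 ^ (x5 & x2)) <-> x5)) -> ~(x2 -> ~(x5 ^ (((x2 & x5) -> ((x5 & x2) ^ x5)) ^ x5)))) = True -> True = True
x5 -> (x5 -> ~(~(x5 <-> ((x5 ^ (x5 & x2)) <-> x5)) -> ~(x2 -> ~(x5 ^ (((x2 & x5) -> ((x5 & x2) ^ x5)) ^ x5))))) = True -> True = True

True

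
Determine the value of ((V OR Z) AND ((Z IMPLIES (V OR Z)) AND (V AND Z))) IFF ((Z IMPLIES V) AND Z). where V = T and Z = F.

T

V OR Z = T OR F = T
V OR Z = T OR F = T
Z IMPLIES (V OR Z) = F IMPLIES T = T
V AND Z = T AND F = F
(Z IMPLIES (V OR Z)) AND (V AND Z) = T AND F = F
(V OR Z) AND ((Z IMPLIES (V OR Z)) AND (V AND Z)) = T AND F = F
Z IMPLIES V = F IMPLIES T = T
(Z IMPLIES V) AND Z = T AND F = F
((V OR Z) AND ((Z IMPLIES (V OR Z)) AND (V AND Z))) IFF ((Z IMPLIES V) AND Z) = F IFF F = T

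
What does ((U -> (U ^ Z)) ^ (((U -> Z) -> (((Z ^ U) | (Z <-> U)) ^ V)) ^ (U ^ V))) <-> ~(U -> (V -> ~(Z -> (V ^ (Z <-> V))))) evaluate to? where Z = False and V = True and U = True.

U ^ Z = True ^ False = True
U -> (U ^ Z) = True -> True = True
U -> Z = True -> False = False
Z ^ U = False ^ True = True
Z <-> U = False <-> True = False
(Z ^ U) | (Z <-> U) = True | False = True
((Z ^ U) | (Z <-> U)) ^ V = True ^ True = False
(U -> Z) -> (((Z ^ U) | (Z <-> U)) ^ V) = False -> False = True
U ^ V = True ^ True = False
((U -> Z) -> (((Z ^ U) | (Z <-> U)) ^ V)) ^ (U ^ V) = True ^ False = True
(U -> (U ^ Z)) ^ (((U -> Z) -> (((Z ^ U) | (Z <-> U)) ^ V)) ^ (U ^ V)) = True ^ True = False
Z <-> V = False <-> True = False
V ^ (Z <-> V) = True ^ False = True
Z -> (V ^ (Z <-> V)) = False -> True = True
~(Z -> (V ^ (Z <-> V))) = ~True = False
V -> ~(Z -> (V ^ (Z <-> V))) = True -> False = False
U -> (V -> ~(Z -> (V ^ (Z <-> V)))) = True -> False = False
~(U -> (V -> ~(Z -> (V ^ (Z <-> V))))) = ~False = True
((U -> (U ^ Z)) ^ (((U -> Z) -> (((Z ^ U) | (Z <-> U)) ^ V)) ^ (U ^ V))) <-> ~(U -> (V -> ~(Z -> (V ^ (Z <-> V))))) = False <-> True = False

False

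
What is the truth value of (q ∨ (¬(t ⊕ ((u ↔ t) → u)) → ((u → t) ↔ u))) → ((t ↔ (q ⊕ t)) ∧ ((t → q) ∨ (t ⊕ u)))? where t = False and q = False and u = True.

True

u ↔ t = True ↔ False = False
(u ↔ t) → u = False → True = True
t ⊕ ((u ↔ t) → u) = False ⊕ True = True
¬(t ⊕ ((u ↔ t) → u)) = ¬True = False
u → t = True → False = False
(u → t) ↔ u = False ↔ True = False
¬(t ⊕ ((u ↔ t) → u)) → ((u → t) ↔ u) = False → False = True
q ∨ (¬(t ⊕ ((u ↔ t) → u)) → ((u → t) ↔ u)) = False ∨ True = True
q ⊕ t = False ⊕ False = False
t ↔ (q ⊕ t) = False ↔ False = True
t → q = False → False = True
t ⊕ u = False ⊕ True = True
(t → q) ∨ (t ⊕ u) = True ∨ True = True
(t ↔ (q ⊕ t)) ∧ ((t → q) ∨ (t ⊕ u)) = True ∧ True = True
(q ∨ (¬(t ⊕ ((u ↔ t) → u)) → ((u → t) ↔ u))) → ((t ↔ (q ⊕ t)) ∧ ((t → q) ∨ (t ⊕ u))) = True → True = True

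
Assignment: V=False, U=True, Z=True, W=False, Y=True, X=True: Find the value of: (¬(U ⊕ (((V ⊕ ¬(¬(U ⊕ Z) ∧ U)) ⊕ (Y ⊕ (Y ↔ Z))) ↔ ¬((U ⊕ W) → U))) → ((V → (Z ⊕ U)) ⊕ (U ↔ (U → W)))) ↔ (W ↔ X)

False

U ⊕ Z = True ⊕ True = False
¬(U ⊕ Z) = ¬False = True
¬(U ⊕ Z) ∧ U = True ∧ True = True
¬(¬(U ⊕ Z) ∧ U) = ¬True = False
V ⊕ ¬(¬(U ⊕ Z) ∧ U) = False ⊕ False = False
Y ↔ Z = True ↔ True = True
Y ⊕ (Y ↔ Z) = True ⊕ True = False
(V ⊕ ¬(¬(U ⊕ Z) ∧ U)) ⊕ (Y ⊕ (Y ↔ Z)) = False ⊕ False = False
U ⊕ W = True ⊕ False = True
(U ⊕ W) → U = True → True = True
¬((U ⊕ W) → U) = ¬True = False
((V ⊕ ¬(¬(U ⊕ Z) ∧ U)) ⊕ (Y ⊕ (Y ↔ Z))) ↔ ¬((U ⊕ W) → U) = False ↔ False = True
U ⊕ (((V ⊕ ¬(¬(U ⊕ Z) ∧ U)) ⊕ (Y ⊕ (Y ↔ Z))) ↔ ¬((U ⊕ W) → U)) = True ⊕ True = False
¬(U ⊕ (((V ⊕ ¬(¬(U ⊕ Z) ∧ U)) ⊕ (Y ⊕ (Y ↔ Z))) ↔ ¬((U ⊕ W) → U))) = ¬False = True
Z ⊕ U = True ⊕ True = False
V → (Z ⊕ U) = False → False = True
U → W = True → False = False
U ↔ (U → W) = True ↔ False = False
(V → (Z ⊕ U)) ⊕ (U ↔ (U → W)) = True ⊕ False = True
¬(U ⊕ (((V ⊕ ¬(¬(U ⊕ Z) ∧ U)) ⊕ (Y ⊕ (Y ↔ Z))) ↔ ¬((U ⊕ W) → U))) → ((V → (Z ⊕ U)) ⊕ (U ↔ (U → W))) = True → True = True
W ↔ X = False ↔ True = False
(¬(U ⊕ (((V ⊕ ¬(¬(U ⊕ Z) ∧ U)) ⊕ (Y ⊕ (Y ↔ Z))) ↔ ¬((U ⊕ W) → U))) → ((V → (Z ⊕ U)) ⊕ (U ↔ (U → W)))) ↔ (W ↔ X) = True ↔ False = False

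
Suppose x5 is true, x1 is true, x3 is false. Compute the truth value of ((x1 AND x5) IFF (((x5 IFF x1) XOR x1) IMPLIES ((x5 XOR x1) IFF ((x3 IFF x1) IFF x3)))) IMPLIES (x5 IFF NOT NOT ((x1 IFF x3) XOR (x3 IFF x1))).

false

x1 AND x5 = true AND true = true
x5 IFF x1 = true IFF true = true
(x5 IFF x1) XOR x1 = true XOR true = false
x5 XOR x1 = true XOR true = false
x3 IFF x1 = false IFF true = false
(x3 IFF x1) IFF x3 = false IFF false = true
(x5 XOR x1) IFF ((x3 IFF x1) IFF x3) = false IFF true = false
((x5 IFF x1) XOR x1) IMPLIES ((x5 XOR x1) IFF ((x3 IFF x1) IFF x3)) = false IMPLIES false = true
(x1 AND x5) IFF (((x5 IFF x1) XOR x1) IMPLIES ((x5 XOR x1) IFF ((x3 IFF x1) IFF x3))) = true IFF true = true
x1 IFF x3 = true IFF false = false
x3 IFF x1 = false IFF true = false
(x1 IFF x3) XOR (x3 IFF x1) = false XOR false = false
NOT ((x1 IFF x3) XOR (x3 IFF x1)) = NOT false = true
NOT NOT ((x1 IFF x3) XOR (x3 IFF x1)) = NOT true = false
x5 IFF NOT NOT ((x1 IFF x3) XOR (x3 IFF x1)) = true IFF false = false
((x1 AND x5) IFF (((x5 IFF x1) XOR x1) IMPLIES ((x5 XOR x1) IFF ((x3 IFF x1) IFF x3)))) IMPLIES (x5 IFF NOT NOT ((x1 IFF x3) XOR (x3 IFF x1))) = true IMPLIES false = false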